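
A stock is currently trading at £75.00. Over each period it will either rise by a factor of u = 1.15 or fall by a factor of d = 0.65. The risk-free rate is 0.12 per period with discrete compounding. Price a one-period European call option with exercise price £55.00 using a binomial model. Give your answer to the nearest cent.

£26.23

Risk-neutral probability p = (1 + 0.12 − 0.65)/(1.15 − 0.65) = 0.4700/0.5000 = 0.9400
Terminal stock prices: S_u = 86.25, S_d = 48.75
Terminal payoffs (S − K): max(31.25, 0) = 31.25, max(-6.25, 0) = 0
Node 0 (S = 75): V_0 = 1/1.12·[0.9400·31.2500 + 0.0600·0.0000] = 26.2277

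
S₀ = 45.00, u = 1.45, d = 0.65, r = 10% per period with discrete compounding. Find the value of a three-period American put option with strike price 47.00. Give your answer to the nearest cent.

8.63

Risk-neutral probability p = (1 + 0.1 − 0.65)/(1.45 − 0.65) = 0.4500/0.8000 = 0.5625
Terminal stock prices: S_uuu = 137.2, S_uud = 61.5, S_udd = 27.57, S_ddd = 12.36
Terminal payoffs (K − S): max(-90.19, 0) = 0, max(-14.5, 0) = 0, max(19.43, 0) = 19.43, max(34.64, 0) = 34.64
Node uu (S = 94.61): continuation = 1/1.1·[0.5625·0.0000 + 0.4375·0.0000] = 0.0000; exercise value = 0.0000 ≤ continuation, so V_uu = 0.0000
Node ud (S = 42.41): continuation = 1/1.1·[0.5625·0.0000 + 0.4375·19.4319] = 7.7286; exercise value = 4.5875 ≤ continuation, so V_ud = 7.7286
Node dd (S = 19.01): continuation = 1/1.1·[0.5625·19.4319 + 0.4375·34.6419] = 23.7148; exercise value = 27.9875 > continuation, so V_dd = 27.9875 (exercise)
Node u (S = 65.25): continuation = 1/1.1·[0.5625·0.0000 + 0.4375·7.7286] = 3.0739; exercise value = 0.0000 ≤ continuation, so V_u = 3.0739
Node d (S = 29.25): continuation = 1/1.1·[0.5625·7.7286 + 0.4375·27.9875] = 15.0835; exercise value = 17.7500 > continuation, so V_d = 17.7500 (exercise)
Node 0 (S = 45): continuation = 1/1.1·[0.5625·3.0739 + 0.4375·17.7500] = 8.6315; exercise value = 2.0000 ≤ continuation, so V_0 = 8.6315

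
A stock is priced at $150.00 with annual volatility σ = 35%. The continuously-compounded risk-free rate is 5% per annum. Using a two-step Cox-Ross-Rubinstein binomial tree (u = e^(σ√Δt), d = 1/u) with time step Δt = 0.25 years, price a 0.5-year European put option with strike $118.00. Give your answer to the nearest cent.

CRR parameters: u = e^(σ√Δt) = e^(0.35·√0.25) = 1.1912, d = 1/u = 0.8395
Per-period rate: rΔt = 0.05·0.25 = 0.0125, so R = e^0.0125 = 1.0126
Risk-neutral probability p = (e^0.0125 − 0.8395)/(1.1912 − 0.8395) = 0.1731/0.3518 = 0.4921
Terminal stock prices: S_uu = 212.9, S_ud = 150, S_dd = 105.7
Terminal payoffs (K − S): max(-94.86, 0) = 0, max(-32, 0) = 0, max(12.3, 0) = 12.3
Node u (S = 178.7): V_u = e^(−0.0125)·[0.4921·0.0000 + 0.5079·0.0000] = 0.0000
Node d (S = 125.9): V_d = e^(−0.0125)·[0.4921·0.0000 + 0.5079·12.2968] = 6.1677
Node 0 (S = 150): V_0 = e^(−0.0125)·[0.4921·0.0000 + 0.5079·6.1677] = 3.0936

$3.09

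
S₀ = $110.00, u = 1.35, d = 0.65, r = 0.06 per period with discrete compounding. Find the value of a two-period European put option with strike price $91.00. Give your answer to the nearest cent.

Risk-neutral probability p = (1 + 0.06 − 0.65)/(1.35 − 0.65) = 0.4100/0.7000 = 0.5857
Terminal stock prices: S_uu = 200.5, S_ud = 96.53, S_dd = 46.48
Terminal payoffs (K − S): max(-109.5, 0) = 0, max(-5.525, 0) = 0, max(44.52, 0) = 44.52
Node u (S = 148.5): V_u = 1/1.06·[0.5857·0.0000 + 0.4143·0.0000] = 0.0000
Node d (S = 71.5): V_d = 1/1.06·[0.5857·0.0000 + 0.4143·44.5250] = 17.4020
Node 0 (S = 110): V_0 = 1/1.06·[0.5857·0.0000 + 0.4143·17.4020] = 6.8013

$6.80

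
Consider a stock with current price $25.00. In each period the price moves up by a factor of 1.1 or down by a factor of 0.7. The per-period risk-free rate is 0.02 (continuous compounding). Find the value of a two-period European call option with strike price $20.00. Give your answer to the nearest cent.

$6.31

Risk-neutral probability p = (e^0.02 − 0.7)/(1.1 − 0.7) = 0.3202/0.4000 = 0.8005
Terminal stock prices: S_uu = 30.25, S_ud = 19.25, S_dd = 12.25
Terminal payoffs (S − K): max(10.25, 0) = 10.25, max(-0.75, 0) = 0, max(-7.75, 0) = 0
Node u (S = 27.5): V_u = e^(−0.02)·[0.8005·10.2500 + 0.1995·0.0000] = 8.0427
Node d (S = 17.5): V_d = e^(−0.02)·[0.8005·0.0000 + 0.1995·0.0000] = 0.0000
Node 0 (S = 25): V_0 = e^(−0.02)·[0.8005·8.0427 + 0.1995·0.0000] = 6.3107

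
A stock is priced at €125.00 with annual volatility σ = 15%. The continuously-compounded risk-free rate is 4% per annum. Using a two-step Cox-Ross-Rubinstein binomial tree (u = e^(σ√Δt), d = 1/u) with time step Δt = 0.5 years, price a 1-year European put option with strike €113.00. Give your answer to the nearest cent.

CRR parameters: u = e^(σ√Δt) = e^(0.15·√0.5) = 1.1119, d = 1/u = 0.8994
Per-period rate: rΔt = 0.04·0.5 = 0.02, so R = e^0.02 = 1.0202
Risk-neutral probability p = (e^0.02 − 0.8994)/(1.1119 − 0.8994) = 0.1208/0.2125 = 0.5686
Terminal stock prices: S_uu = 154.5, S_ud = 125, S_dd = 101.1
Terminal payoffs (K − S): max(-41.54, 0) = 0, max(-12, 0) = 0, max(11.89, 0) = 11.89
Node u (S = 139): V_u = e^(−0.02)·[0.5686·0.0000 + 0.4314·0.0000] = 0.0000
Node d (S = 112.4): V_d = e^(−0.02)·[0.5686·0.0000 + 0.4314·11.8928] = 5.0294
Node 0 (S = 125): V_0 = e^(−0.02)·[0.5686·0.0000 + 0.4314·5.0294] = 2.1269

€2.13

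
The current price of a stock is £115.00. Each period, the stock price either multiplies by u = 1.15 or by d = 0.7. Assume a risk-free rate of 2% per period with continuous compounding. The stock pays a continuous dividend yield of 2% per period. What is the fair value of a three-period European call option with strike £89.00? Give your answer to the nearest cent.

Per-period risk-free factor R = e^0.02 = 1.0202; dividend-adjusted growth = e^(0.02−0.02) = 1.0000.
Risk-neutral probability p = (1.0000 − 0.7)/(1.15 − 0.7) = 0.3000/0.4500 = 0.6667
Terminal stock prices: S_uuu = 174.9, S_uud = 106.5, S_udd = 64.8, S_ddd = 39.44
Terminal payoffs (S − K): max(85.9, 0) = 85.9, max(17.46, 0) = 17.46, max(-24.2, 0) = 0, max(-49.56, 0) = 0
Node uu (S = 152.1): V_uu = e^(−0.02)·[0.6667·85.9006 + 0.3333·17.4612] = 61.8383
Node ud (S = 92.57): V_ud = e^(−0.02)·[0.6667·17.4612 + 0.3333·0.0000] = 11.4103
Node dd (S = 56.35): V_dd = e^(−0.02)·[0.6667·0.0000 + 0.3333·0.0000] = 0.0000
Node u (S = 132.2): V_u = e^(−0.02)·[0.6667·61.8383 + 0.3333·11.4103] = 44.1373
Node d (S = 80.5): V_d = e^(−0.02)·[0.6667·11.4103 + 0.3333·0.0000] = 7.4563
Node 0 (S = 115): V_0 = e^(−0.02)·[0.6667·44.1373 + 0.3333·7.4563] = 31.2784

£31.28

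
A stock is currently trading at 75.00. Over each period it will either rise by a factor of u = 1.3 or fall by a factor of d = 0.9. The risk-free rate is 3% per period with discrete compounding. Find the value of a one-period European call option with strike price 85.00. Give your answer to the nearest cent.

3.94

Risk-neutral probability p = (1 + 0.03 − 0.9)/(1.3 − 0.9) = 0.1300/0.4000 = 0.3250
Terminal stock prices: S_u = 97.5, S_d = 67.5
Terminal payoffs (S − K): max(12.5, 0) = 12.5, max(-17.5, 0) = 0
Node 0 (S = 75): V_0 = 1/1.03·[0.3250·12.5000 + 0.6750·0.0000] = 3.9442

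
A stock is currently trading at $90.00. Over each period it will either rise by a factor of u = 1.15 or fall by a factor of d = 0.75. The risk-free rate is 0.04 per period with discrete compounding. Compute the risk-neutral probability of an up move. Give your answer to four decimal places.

p = 0.7250

Risk-neutral probability p = (1 + 0.04 − 0.75)/(1.15 − 0.75) = 0.2900/0.4000 = 0.7250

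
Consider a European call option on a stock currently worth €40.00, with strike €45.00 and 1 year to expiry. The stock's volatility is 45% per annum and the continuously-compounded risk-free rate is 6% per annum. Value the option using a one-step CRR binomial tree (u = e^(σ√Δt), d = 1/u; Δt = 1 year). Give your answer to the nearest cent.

CRR parameters: u = e^(σ√Δt) = e^(0.45·√1) = 1.5683, d = 1/u = 0.6376
Per-period rate: rΔt = 0.06·1 = 0.06, so R = e^0.06 = 1.0618
Risk-neutral probability p = (e^0.06 − 0.6376)/(1.5683 − 0.6376) = 0.4242/0.9307 = 0.4558
Terminal stock prices: S_u = 62.73, S_d = 25.51
Terminal payoffs (S − K): max(17.73, 0) = 17.73, max(-19.49, 0) = 0
Node 0 (S = 40): V_0 = e^(−0.06)·[0.4558·17.7325 + 0.5442·0.0000] = 7.6118

€7.61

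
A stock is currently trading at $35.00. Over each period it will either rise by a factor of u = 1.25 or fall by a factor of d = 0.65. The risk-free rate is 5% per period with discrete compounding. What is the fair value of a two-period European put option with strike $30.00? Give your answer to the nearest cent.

Risk-neutral probability p = (1 + 0.05 − 0.65)/(1.25 − 0.65) = 0.4000/0.6000 = 0.6667
Terminal stock prices: S_uu = 54.69, S_ud = 28.44, S_dd = 14.79
Terminal payoffs (K − S): max(-24.69, 0) = 0, max(1.562, 0) = 1.562, max(15.21, 0) = 15.21
Node u (S = 43.75): V_u = 1/1.05·[0.6667·0.0000 + 0.3333·1.5625] = 0.4960
Node d (S = 22.75): V_d = 1/1.05·[0.6667·1.5625 + 0.3333·15.2125] = 5.8214
Node 0 (S = 35): V_0 = 1/1.05·[0.6667·0.4960 + 0.3333·5.8214] = 2.1630

$2.16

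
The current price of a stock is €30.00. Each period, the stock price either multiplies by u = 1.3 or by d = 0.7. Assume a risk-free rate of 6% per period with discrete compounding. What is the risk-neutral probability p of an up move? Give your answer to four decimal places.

p = 0.6000

Risk-neutral probability p = (1 + 0.06 − 0.7)/(1.3 − 0.7) = 0.3600/0.6000 = 0.6000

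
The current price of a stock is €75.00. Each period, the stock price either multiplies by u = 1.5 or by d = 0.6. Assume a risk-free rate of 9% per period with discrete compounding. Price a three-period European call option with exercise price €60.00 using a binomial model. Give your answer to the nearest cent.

€36.97

Risk-neutral probability p = (1 + 0.09 − 0.6)/(1.5 − 0.6) = 0.4900/0.9000 = 0.5444
Terminal stock prices: S_uuu = 253.1, S_uud = 101.2, S_udd = 40.5, S_ddd = 16.2
Terminal payoffs (S − K): max(193.1, 0) = 193.1, max(41.25, 0) = 41.25, max(-19.5, 0) = 0, max(-43.8, 0) = 0
Node uu (S = 168.8): V_uu = 1/1.09·[0.5444·193.1250 + 0.4556·41.2500] = 113.7041
Node ud (S = 67.5): V_ud = 1/1.09·[0.5444·41.2500 + 0.4556·0.0000] = 20.6040
Node dd (S = 27): V_dd = 1/1.09·[0.5444·0.0000 + 0.4556·0.0000] = 0.0000
Node u (S = 112.5): V_u = 1/1.09·[0.5444·113.7041 + 0.4556·20.6040] = 65.4054
Node d (S = 45): V_d = 1/1.09·[0.5444·20.6040 + 0.4556·0.0000] = 10.2915
Node 0 (S = 75): V_0 = 1/1.09·[0.5444·65.4054 + 0.4556·10.2915] = 36.9706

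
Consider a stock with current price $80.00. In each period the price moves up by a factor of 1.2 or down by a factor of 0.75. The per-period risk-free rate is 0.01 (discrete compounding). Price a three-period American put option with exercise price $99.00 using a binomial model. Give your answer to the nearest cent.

$24.48

Risk-neutral probability p = (1 + 0.01 − 0.75)/(1.2 − 0.75) = 0.2600/0.4500 = 0.5778
Terminal stock prices: S_uuu = 138.2, S_uud = 86.4, S_udd = 54, S_ddd = 33.75
Terminal payoffs (K − S): max(-39.24, 0) = 0, max(12.6, 0) = 12.6, max(45, 0) = 45, max(65.25, 0) = 65.25
Node uu (S = 115.2): continuation = 1/1.01·[0.5778·0.0000 + 0.4222·12.6000] = 5.2673; exercise value = 0.0000 ≤ continuation, so V_uu = 5.2673
Node ud (S = 72): continuation = 1/1.01·[0.5778·12.6000 + 0.4222·45.0000] = 26.0198; exercise value = 27.0000 > continuation, so V_ud = 27.0000 (exercise)
Node dd (S = 45): continuation = 1/1.01·[0.5778·45.0000 + 0.4222·65.2500] = 53.0198; exercise value = 54.0000 > continuation, so V_dd = 54.0000 (exercise)
Node u (S = 96): continuation = 1/1.01·[0.5778·5.2673 + 0.4222·27.0000] = 14.3003; exercise value = 3.0000 ≤ continuation, so V_u = 14.3003
Node d (S = 60): continuation = 1/1.01·[0.5778·27.0000 + 0.4222·54.0000] = 38.0198; exercise value = 39.0000 > continuation, so V_d = 39.0000 (exercise)
Node 0 (S = 80): continuation = 1/1.01·[0.5778·14.3003 + 0.4222·39.0000] = 24.4842; exercise value = 19.0000 ≤ continuation, so V_0 = 24.4842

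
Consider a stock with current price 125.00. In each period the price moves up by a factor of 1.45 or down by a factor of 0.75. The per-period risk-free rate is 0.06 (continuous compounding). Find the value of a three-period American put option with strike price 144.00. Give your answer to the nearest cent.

Risk-neutral probability p = (e^0.06 − 0.75)/(1.45 − 0.75) = 0.3118/0.7000 = 0.4455
Terminal stock prices: S_uuu = 381.1, S_uud = 197.1, S_udd = 102, S_ddd = 52.73
Terminal payoffs (K − S): max(-237.1, 0) = 0, max(-53.11, 0) = 0, max(42.05, 0) = 42.05, max(91.27, 0) = 91.27
Node uu (S = 262.8): continuation = e^(−0.06)·[0.4455·0.0000 + 0.5545·0.0000] = 0.0000; exercise value = 0.0000 ≤ continuation, so V_uu = 0.0000
Node ud (S = 135.9): continuation = e^(−0.06)·[0.4455·0.0000 + 0.5545·42.0469] = 21.9580; exercise value = 8.0625 ≤ continuation, so V_ud = 21.9580
Node dd (S = 70.31): continuation = e^(−0.06)·[0.4455·42.0469 + 0.5545·91.2656] = 65.3016; exercise value = 73.6875 > continuation, so V_dd = 73.6875 (exercise)
Node u (S = 181.2): continuation = e^(−0.06)·[0.4455·0.0000 + 0.5545·21.9580] = 11.4670; exercise value = 0.0000 ≤ continuation, so V_u = 11.4670
Node d (S = 93.75): continuation = e^(−0.06)·[0.4455·21.9580 + 0.5545·73.6875] = 47.6938; exercise value = 50.2500 > continuation, so V_d = 50.2500 (exercise)
Node 0 (S = 125): continuation = e^(−0.06)·[0.4455·11.4670 + 0.5545·50.2500] = 31.0527; exercise value = 19.0000 ≤ continuation, so V_0 = 31.0527

31.05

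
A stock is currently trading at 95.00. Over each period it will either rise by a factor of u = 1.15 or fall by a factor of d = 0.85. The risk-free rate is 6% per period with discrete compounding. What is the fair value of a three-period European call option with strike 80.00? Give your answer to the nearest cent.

Risk-neutral probability p = (1 + 0.06 − 0.85)/(1.15 − 0.85) = 0.2100/0.3000 = 0.7000
Terminal stock prices: S_uuu = 144.5, S_uud = 106.8, S_udd = 78.93, S_ddd = 58.34
Terminal payoffs (S − K): max(64.48, 0) = 64.48, max(26.79, 0) = 26.79, max(-1.067, 0) = 0, max(-21.66, 0) = 0
Node uu (S = 125.6): V_uu = 1/1.06·[0.7000·64.4831 + 0.3000·26.7919] = 50.1658
Node ud (S = 92.86): V_ud = 1/1.06·[0.7000·26.7919 + 0.3000·0.0000] = 17.6927
Node dd (S = 68.64): V_dd = 1/1.06·[0.7000·0.0000 + 0.3000·0.0000] = 0.0000
Node u (S = 109.2): V_u = 1/1.06·[0.7000·50.1658 + 0.3000·17.6927] = 38.1357
Node d (S = 80.75): V_d = 1/1.06·[0.7000·17.6927 + 0.3000·0.0000] = 11.6839
Node 0 (S = 95): V_0 = 1/1.06·[0.7000·38.1357 + 0.3000·11.6839] = 28.4907

28.49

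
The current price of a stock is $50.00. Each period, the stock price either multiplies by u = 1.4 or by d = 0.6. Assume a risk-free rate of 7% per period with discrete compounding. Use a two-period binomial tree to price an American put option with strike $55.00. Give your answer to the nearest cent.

$12.39

Risk-neutral probability p = (1 + 0.07 − 0.6)/(1.4 − 0.6) = 0.4700/0.8000 = 0.5875
Terminal stock prices: S_uu = 98, S_ud = 42, S_dd = 18
Terminal payoffs (K − S): max(-43, 0) = 0, max(13, 0) = 13, max(37, 0) = 37
Node u (S = 70): continuation = 1/1.07·[0.5875·0.0000 + 0.4125·13.0000] = 5.0117; exercise value = 0.0000 ≤ continuation, so V_u = 5.0117
Node d (S = 30): continuation = 1/1.07·[0.5875·13.0000 + 0.4125·37.0000] = 21.4019; exercise value = 25.0000 > continuation, so V_d = 25.0000 (exercise)
Node 0 (S = 50): continuation = 1/1.07·[0.5875·5.0117 + 0.4125·25.0000] = 12.3896; exercise value = 5.0000 ≤ continuation, so V_0 = 12.3896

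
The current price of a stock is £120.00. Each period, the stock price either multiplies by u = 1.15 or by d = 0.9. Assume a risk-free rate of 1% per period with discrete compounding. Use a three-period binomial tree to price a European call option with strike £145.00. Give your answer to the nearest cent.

Risk-neutral probability p = (1 + 0.01 − 0.9)/(1.15 − 0.9) = 0.1100/0.2500 = 0.4400
Terminal stock prices: S_uuu = 182.5, S_uud = 142.8, S_udd = 111.8, S_ddd = 87.48
Terminal payoffs (S − K): max(37.5, 0) = 37.5, max(-2.17, 0) = 0, max(-33.22, 0) = 0, max(-57.52, 0) = 0
Node uu (S = 158.7): V_uu = 1/1.01·[0.4400·37.5050 + 0.5600·0.0000] = 16.3388
Node ud (S = 124.2): V_ud = 1/1.01·[0.4400·0.0000 + 0.5600·0.0000] = 0.0000
Node dd (S = 97.2): V_dd = 1/1.01·[0.4400·0.0000 + 0.5600·0.0000] = 0.0000
Node u (S = 138): V_u = 1/1.01·[0.4400·16.3388 + 0.5600·0.0000] = 7.1179
Node d (S = 108): V_d = 1/1.01·[0.4400·0.0000 + 0.5600·0.0000] = 0.0000
Node 0 (S = 120): V_0 = 1/1.01·[0.4400·7.1179 + 0.5600·0.0000] = 3.1009

£3.10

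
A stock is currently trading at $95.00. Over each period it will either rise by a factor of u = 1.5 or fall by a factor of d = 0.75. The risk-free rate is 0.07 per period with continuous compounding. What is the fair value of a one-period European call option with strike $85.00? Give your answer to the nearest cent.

Risk-neutral probability p = (e^0.07 − 0.75)/(1.5 − 0.75) = 0.3225/0.7500 = 0.4300
Terminal stock prices: S_u = 142.5, S_d = 71.25
Terminal payoffs (S − K): max(57.5, 0) = 57.5, max(-13.75, 0) = 0
Node 0 (S = 95): V_0 = e^(−0.07)·[0.4300·57.5000 + 0.5700·0.0000] = 23.0540

$23.05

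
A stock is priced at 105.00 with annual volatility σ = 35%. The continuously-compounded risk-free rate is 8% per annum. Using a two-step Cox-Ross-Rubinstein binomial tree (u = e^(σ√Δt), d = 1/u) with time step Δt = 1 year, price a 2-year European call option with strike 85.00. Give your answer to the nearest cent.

CRR parameters: u = e^(σ√Δt) = e^(0.35·√1) = 1.4191, d = 1/u = 0.7047
Per-period rate: rΔt = 0.08·1 = 0.08, so R = e^0.08 = 1.0833
Risk-neutral probability p = (e^0.08 − 0.7047)/(1.4191 − 0.7047) = 0.3786/0.7144 = 0.5300
Terminal stock prices: S_uu = 211.4, S_ud = 105, S_dd = 52.14
Terminal payoffs (S − K): max(126.4, 0) = 126.4, max(20, 0) = 20, max(-32.86, 0) = 0
Node u (S = 149): V_u = e^(−0.08)·[0.5300·126.4440 + 0.4700·20.0000] = 70.5372
Node d (S = 73.99): V_d = e^(−0.08)·[0.5300·20.0000 + 0.4700·0.0000] = 9.7845
Node 0 (S = 105): V_0 = e^(−0.08)·[0.5300·70.5372 + 0.4700·9.7845] = 38.7538

38.75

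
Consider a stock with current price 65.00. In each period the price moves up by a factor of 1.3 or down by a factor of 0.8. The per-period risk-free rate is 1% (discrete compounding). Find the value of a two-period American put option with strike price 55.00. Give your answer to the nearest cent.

Risk-neutral probability p = (1 + 0.01 − 0.8)/(1.3 − 0.8) = 0.2100/0.5000 = 0.4200
Terminal stock prices: S_uu = 109.9, S_ud = 67.6, S_dd = 41.6
Terminal payoffs (K − S): max(-54.85, 0) = 0, max(-12.6, 0) = 0, max(13.4, 0) = 13.4
Node u (S = 84.5): continuation = 1/1.01·[0.4200·0.0000 + 0.5800·0.0000] = 0.0000; exercise value = 0.0000 ≤ continuation, so V_u = 0.0000
Node d (S = 52): continuation = 1/1.01·[0.4200·0.0000 + 0.5800·13.4000] = 7.6950; exercise value = 3.0000 ≤ continuation, so V_d = 7.6950
Node 0 (S = 65): continuation = 1/1.01·[0.4200·0.0000 + 0.5800·7.6950] = 4.4189; exercise value = 0.0000 ≤ continuation, so V_0 = 4.4189

4.42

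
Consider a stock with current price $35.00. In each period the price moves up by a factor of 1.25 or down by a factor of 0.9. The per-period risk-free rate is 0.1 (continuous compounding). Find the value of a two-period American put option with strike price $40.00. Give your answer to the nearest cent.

$5.00

Risk-neutral probability p = (e^0.1 − 0.9)/(1.25 − 0.9) = 0.2052/0.3500 = 0.5862
Terminal stock prices: S_uu = 54.69, S_ud = 39.38, S_dd = 28.35
Terminal payoffs (K − S): max(-14.69, 0) = 0, max(0.625, 0) = 0.625, max(11.65, 0) = 11.65
Node u (S = 43.75): continuation = e^(−0.1)·[0.5862·0.0000 + 0.4138·0.6250] = 0.2340; exercise value = 0.0000 ≤ continuation, so V_u = 0.2340
Node d (S = 31.5): continuation = e^(−0.1)·[0.5862·0.6250 + 0.4138·11.6500] = 4.6935; exercise value = 8.5000 > continuation, so V_d = 8.5000 (exercise)
Node 0 (S = 35): continuation = e^(−0.1)·[0.5862·0.2340 + 0.4138·8.5000] = 3.3067; exercise value = 5.0000 > continuation, so V_0 = 5.0000 (exercise)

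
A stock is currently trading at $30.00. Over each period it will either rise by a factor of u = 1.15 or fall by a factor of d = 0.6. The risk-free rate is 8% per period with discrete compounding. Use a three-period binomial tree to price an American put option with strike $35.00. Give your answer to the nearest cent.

$5.00

Risk-neutral probability p = (1 + 0.08 − 0.6)/(1.15 − 0.6) = 0.4800/0.5500 = 0.8727
Terminal stock prices: S_uuu = 45.63, S_uud = 23.8, S_udd = 12.42, S_ddd = 6.48
Terminal payoffs (K − S): max(-10.63, 0) = 0, max(11.2, 0) = 11.2, max(22.58, 0) = 22.58, max(28.52, 0) = 28.52
Node uu (S = 39.67): continuation = 1/1.08·[0.8727·0.0000 + 0.1273·11.1950] = 1.3193; exercise value = 0.0000 ≤ continuation, so V_uu = 1.3193
Node ud (S = 20.7): continuation = 1/1.08·[0.8727·11.1950 + 0.1273·22.5800] = 11.7074; exercise value = 14.3000 > continuation, so V_ud = 14.3000 (exercise)
Node dd (S = 10.8): continuation = 1/1.08·[0.8727·22.5800 + 0.1273·28.5200] = 21.6074; exercise value = 24.2000 > continuation, so V_dd = 24.2000 (exercise)
Node u (S = 34.5): continuation = 1/1.08·[0.8727·1.3193 + 0.1273·14.3000] = 2.7513; exercise value = 0.5000 ≤ continuation, so V_u = 2.7513
Node d (S = 18): continuation = 1/1.08·[0.8727·14.3000 + 0.1273·24.2000] = 14.4074; exercise value = 17.0000 > continuation, so V_d = 17.0000 (exercise)
Node 0 (S = 30): continuation = 1/1.08·[0.8727·2.7513 + 0.1273·17.0000] = 4.2266; exercise value = 5.0000 > continuation, so V_0 = 5.0000 (exercise)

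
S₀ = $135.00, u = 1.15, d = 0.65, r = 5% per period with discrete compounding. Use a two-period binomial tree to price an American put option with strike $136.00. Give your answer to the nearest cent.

Risk-neutral probability p = (1 + 0.05 − 0.65)/(1.15 − 0.65) = 0.4000/0.5000 = 0.8000
Terminal stock prices: S_uu = 178.5, S_ud = 100.9, S_dd = 57.04
Terminal payoffs (K − S): max(-42.54, 0) = 0, max(35.09, 0) = 35.09, max(78.96, 0) = 78.96
Node u (S = 155.2): continuation = 1/1.05·[0.8000·0.0000 + 0.2000·35.0875] = 6.6833; exercise value = 0.0000 ≤ continuation, so V_u = 6.6833
Node d (S = 87.75): continuation = 1/1.05·[0.8000·35.0875 + 0.2000·78.9625] = 41.7738; exercise value = 48.2500 > continuation, so V_d = 48.2500 (exercise)
Node 0 (S = 135): continuation = 1/1.05·[0.8000·6.6833 + 0.2000·48.2500] = 14.2825; exercise value = 1.0000 ≤ continuation, so V_0 = 14.2825

$14.28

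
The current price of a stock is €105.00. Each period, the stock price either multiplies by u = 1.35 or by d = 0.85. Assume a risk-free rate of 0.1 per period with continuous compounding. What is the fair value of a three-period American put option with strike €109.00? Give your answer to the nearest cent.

€9.35

Risk-neutral probability p = (e^0.1 − 0.85)/(1.35 − 0.85) = 0.2552/0.5000 = 0.5103
Terminal stock prices: S_uuu = 258.3, S_uud = 162.7, S_udd = 102.4, S_ddd = 64.48
Terminal payoffs (K − S): max(-149.3, 0) = 0, max(-53.66, 0) = 0, max(6.586, 0) = 6.586, max(44.52, 0) = 44.52
Node uu (S = 191.4): continuation = e^(−0.1)·[0.5103·0.0000 + 0.4897·0.0000] = 0.0000; exercise value = 0.0000 ≤ continuation, so V_uu = 0.0000
Node ud (S = 120.5): continuation = e^(−0.1)·[0.5103·0.0000 + 0.4897·6.5856] = 2.9178; exercise value = 0.0000 ≤ continuation, so V_ud = 2.9178
Node dd (S = 75.86): continuation = e^(−0.1)·[0.5103·6.5856 + 0.4897·44.5169] = 22.7648; exercise value = 33.1375 > continuation, so V_dd = 33.1375 (exercise)
Node u (S = 141.8): continuation = e^(−0.1)·[0.5103·0.0000 + 0.4897·2.9178] = 1.2928; exercise value = 0.0000 ≤ continuation, so V_u = 1.2928
Node d (S = 89.25): continuation = e^(−0.1)·[0.5103·2.9178 + 0.4897·33.1375] = 16.0293; exercise value = 19.7500 > continuation, so V_d = 19.7500 (exercise)
Node 0 (S = 105): continuation = e^(−0.1)·[0.5103·1.2928 + 0.4897·19.7500] = 9.3474; exercise value = 4.0000 ≤ continuation, so V_0 = 9.3474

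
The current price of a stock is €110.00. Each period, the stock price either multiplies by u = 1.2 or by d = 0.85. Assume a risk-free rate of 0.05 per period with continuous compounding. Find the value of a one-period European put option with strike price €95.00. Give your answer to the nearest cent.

Risk-neutral probability p = (e^0.05 − 0.85)/(1.2 − 0.85) = 0.2013/0.3500 = 0.5751
Terminal stock prices: S_u = 132, S_d = 93.5
Terminal payoffs (K − S): max(-37, 0) = 0, max(1.5, 0) = 1.5
Node 0 (S = 110): V_0 = e^(−0.05)·[0.5751·0.0000 + 0.4249·1.5000] = 0.6063

€0.61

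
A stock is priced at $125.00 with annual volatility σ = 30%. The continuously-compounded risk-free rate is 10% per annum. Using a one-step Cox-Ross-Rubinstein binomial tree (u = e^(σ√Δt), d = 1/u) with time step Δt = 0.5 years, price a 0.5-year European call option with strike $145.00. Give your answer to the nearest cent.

CRR parameters: u = e^(σ√Δt) = e^(0.3·√0.5) = 1.2363, d = 1/u = 0.8089
Per-period rate: rΔt = 0.1·0.5 = 0.05, so R = e^0.05 = 1.0513
Risk-neutral probability p = (e^0.05 − 0.8089)/(1.2363 − 0.8089) = 0.2424/0.4275 = 0.5671
Terminal stock prices: S_u = 154.5, S_d = 101.1
Terminal payoffs (S − K): max(9.539, 0) = 9.539, max(-43.89, 0) = 0
Node 0 (S = 125): V_0 = e^(−0.05)·[0.5671·9.5389 + 0.4329·0.0000] = 5.1458

$5.15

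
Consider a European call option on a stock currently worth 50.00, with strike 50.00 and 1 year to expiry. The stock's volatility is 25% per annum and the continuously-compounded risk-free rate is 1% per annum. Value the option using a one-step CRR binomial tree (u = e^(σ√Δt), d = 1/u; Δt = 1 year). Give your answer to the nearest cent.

CRR parameters: u = e^(σ√Δt) = e^(0.25·√1) = 1.2840, d = 1/u = 0.7788
Per-period rate: rΔt = 0.01·1 = 0.01, so R = e^0.01 = 1.0101
Risk-neutral probability p = (e^0.01 − 0.7788)/(1.2840 − 0.7788) = 0.2312/0.5052 = 0.4577
Terminal stock prices: S_u = 64.2, S_d = 38.94
Terminal payoffs (S − K): max(14.2, 0) = 14.2, max(-11.06, 0) = 0
Node 0 (S = 50): V_0 = e^(−0.01)·[0.4577·14.2013 + 0.5423·0.0000] = 6.4355

6.44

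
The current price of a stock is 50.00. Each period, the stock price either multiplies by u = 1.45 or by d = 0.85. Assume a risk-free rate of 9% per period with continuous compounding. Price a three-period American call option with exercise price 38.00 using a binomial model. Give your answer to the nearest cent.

Risk-neutral probability p = (e^0.09 − 0.85)/(1.45 − 0.85) = 0.2442/0.6000 = 0.4070
Terminal stock prices: S_uuu = 152.4, S_uud = 89.36, S_udd = 52.38, S_ddd = 30.71
Terminal payoffs (S − K): max(114.4, 0) = 114.4, max(51.36, 0) = 51.36, max(14.38, 0) = 14.38, max(-7.294, 0) = 0
Node uu (S = 105.1): continuation = e^(−0.09)·[0.4070·114.4313 + 0.5930·51.3563] = 70.3956; exercise value = 67.1250 ≤ continuation, so V_uu = 70.3956
Node ud (S = 61.62): continuation = e^(−0.09)·[0.4070·51.3563 + 0.5930·14.3812] = 26.8956; exercise value = 23.6250 ≤ continuation, so V_ud = 26.8956
Node dd (S = 36.12): continuation = e^(−0.09)·[0.4070·14.3812 + 0.5930·0.0000] = 5.3488; exercise value = 0.0000 ≤ continuation, so V_dd = 5.3488
Node u (S = 72.5): continuation = e^(−0.09)·[0.4070·70.3956 + 0.5930·26.8956] = 40.7597; exercise value = 34.5000 ≤ continuation, so V_u = 40.7597
Node d (S = 42.5): continuation = e^(−0.09)·[0.4070·26.8956 + 0.5930·5.3488] = 12.9024; exercise value = 4.5000 ≤ continuation, so V_d = 12.9024
Node 0 (S = 50): continuation = e^(−0.09)·[0.4070·40.7597 + 0.5930·12.9024] = 22.1529; exercise value = 12.0000 ≤ continuation, so V_0 = 22.1529

22.15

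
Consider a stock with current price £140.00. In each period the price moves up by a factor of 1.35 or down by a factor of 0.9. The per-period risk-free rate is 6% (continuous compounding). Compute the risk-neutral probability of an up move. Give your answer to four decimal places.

p = 0.3596

Risk-neutral probability p = (e^0.06 − 0.9)/(1.35 − 0.9) = 0.1618/0.4500 = 0.3596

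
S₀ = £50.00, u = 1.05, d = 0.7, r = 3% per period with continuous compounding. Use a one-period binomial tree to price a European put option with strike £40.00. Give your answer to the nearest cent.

£0.27

Risk-neutral probability p = (e^0.03 − 0.7)/(1.05 − 0.7) = 0.3305/0.3500 = 0.9442
Terminal stock prices: S_u = 52.5, S_d = 35
Terminal payoffs (K − S): max(-12.5, 0) = 0, max(5, 0) = 5
Node 0 (S = 50): V_0 = e^(−0.03)·[0.9442·0.0000 + 0.0558·5.0000] = 0.2710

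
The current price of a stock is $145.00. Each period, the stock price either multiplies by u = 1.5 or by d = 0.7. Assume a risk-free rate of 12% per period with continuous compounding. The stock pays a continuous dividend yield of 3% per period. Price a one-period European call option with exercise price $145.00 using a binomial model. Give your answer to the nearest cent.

$31.68

Per-period risk-free factor R = e^0.12 = 1.1275; dividend-adjusted growth = e^(0.12−0.03) = 1.0942.
Risk-neutral probability p = (1.0942 − 0.7)/(1.5 − 0.7) = 0.3942/0.8000 = 0.4927
Terminal stock prices: S_u = 217.5, S_d = 101.5
Terminal payoffs (S − K): max(72.5, 0) = 72.5, max(-43.5, 0) = 0
Node 0 (S = 145): V_0 = e^(−0.12)·[0.4927·72.5000 + 0.5073·0.0000] = 31.6826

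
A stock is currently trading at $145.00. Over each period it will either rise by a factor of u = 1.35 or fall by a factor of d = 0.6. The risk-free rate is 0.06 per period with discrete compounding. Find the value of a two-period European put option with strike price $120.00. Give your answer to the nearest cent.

Risk-neutral probability p = (1 + 0.06 − 0.6)/(1.35 − 0.6) = 0.4600/0.7500 = 0.6133
Terminal stock prices: S_uu = 264.3, S_ud = 117.4, S_dd = 52.2
Terminal payoffs (K − S): max(-144.3, 0) = 0, max(2.55, 0) = 2.55, max(67.8, 0) = 67.8
Node u (S = 195.8): V_u = 1/1.06·[0.6133·0.0000 + 0.3867·2.5500] = 0.9302
Node d (S = 87): V_d = 1/1.06·[0.6133·2.5500 + 0.3867·67.8000] = 26.2075
Node 0 (S = 145): V_0 = 1/1.06·[0.6133·0.9302 + 0.3867·26.2075] = 10.0982

$10.10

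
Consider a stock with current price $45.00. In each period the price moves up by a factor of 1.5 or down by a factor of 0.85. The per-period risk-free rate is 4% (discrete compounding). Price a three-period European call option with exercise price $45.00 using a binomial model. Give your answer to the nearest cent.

Risk-neutral probability p = (1 + 0.04 − 0.85)/(1.5 − 0.85) = 0.1900/0.6500 = 0.2923
Terminal stock prices: S_uuu = 151.9, S_uud = 86.06, S_udd = 48.77, S_ddd = 27.64
Terminal payoffs (S − K): max(106.9, 0) = 106.9, max(41.06, 0) = 41.06, max(3.769, 0) = 3.769, max(-17.36, 0) = 0
Node uu (S = 101.2): V_uu = 1/1.04·[0.2923·106.8750 + 0.7077·41.0625] = 57.9808
Node ud (S = 57.38): V_ud = 1/1.04·[0.2923·41.0625 + 0.7077·3.7687] = 14.1058
Node dd (S = 32.51): V_dd = 1/1.04·[0.2923·3.7687 + 0.7077·0.0000] = 1.0593
Node u (S = 67.5): V_u = 1/1.04·[0.2923·57.9808 + 0.7077·14.1058] = 25.8950
Node d (S = 38.25): V_d = 1/1.04·[0.2923·14.1058 + 0.7077·1.0593] = 4.6854
Node 0 (S = 45): V_0 = 1/1.04·[0.2923·25.8950 + 0.7077·4.6854] = 10.4665

$10.47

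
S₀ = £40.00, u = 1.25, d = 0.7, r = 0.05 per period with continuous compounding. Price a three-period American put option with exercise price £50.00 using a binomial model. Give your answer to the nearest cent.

Risk-neutral probability p = (e^0.05 − 0.7)/(1.25 − 0.7) = 0.3513/0.5500 = 0.6387
Terminal stock prices: S_uuu = 78.12, S_uud = 43.75, S_udd = 24.5, S_ddd = 13.72
Terminal payoffs (K − S): max(-28.12, 0) = 0, max(6.25, 0) = 6.25, max(25.5, 0) = 25.5, max(36.28, 0) = 36.28
Node uu (S = 62.5): continuation = e^(−0.05)·[0.6387·0.0000 + 0.3613·6.2500] = 2.1481; exercise value = 0.0000 ≤ continuation, so V_uu = 2.1481
Node ud (S = 35): continuation = e^(−0.05)·[0.6387·6.2500 + 0.3613·25.5000] = 12.5615; exercise value = 15.0000 > continuation, so V_ud = 15.0000 (exercise)
Node dd (S = 19.6): continuation = e^(−0.05)·[0.6387·25.5000 + 0.3613·36.2800] = 27.9615; exercise value = 30.4000 > continuation, so V_dd = 30.4000 (exercise)
Node u (S = 50): continuation = e^(−0.05)·[0.6387·2.1481 + 0.3613·15.0000] = 6.4606; exercise value = 0.0000 ≤ continuation, so V_u = 6.4606
Node d (S = 28): continuation = e^(−0.05)·[0.6387·15.0000 + 0.3613·30.4000] = 19.5615; exercise value = 22.0000 > continuation, so V_d = 22.0000 (exercise)
Node 0 (S = 40): continuation = e^(−0.05)·[0.6387·6.4606 + 0.3613·22.0000] = 11.4865; exercise value = 10.0000 ≤ continuation, so V_0 = 11.4865

£11.49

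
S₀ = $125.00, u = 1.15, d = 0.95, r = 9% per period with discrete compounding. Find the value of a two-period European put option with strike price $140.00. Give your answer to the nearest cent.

$3.27

Risk-neutral probability p = (1 + 0.09 − 0.95)/(1.15 − 0.95) = 0.1400/0.2000 = 0.7000
Terminal stock prices: S_uu = 165.3, S_ud = 136.6, S_dd = 112.8
Terminal payoffs (K − S): max(-25.31, 0) = 0, max(3.438, 0) = 3.438, max(27.19, 0) = 27.19
Node u (S = 143.8): V_u = 1/1.09·[0.7000·0.0000 + 0.3000·3.4375] = 0.9461
Node d (S = 118.8): V_d = 1/1.09·[0.7000·3.4375 + 0.3000·27.1875] = 9.6904
Node 0 (S = 125): V_0 = 1/1.09·[0.7000·0.9461 + 0.3000·9.6904] = 3.2747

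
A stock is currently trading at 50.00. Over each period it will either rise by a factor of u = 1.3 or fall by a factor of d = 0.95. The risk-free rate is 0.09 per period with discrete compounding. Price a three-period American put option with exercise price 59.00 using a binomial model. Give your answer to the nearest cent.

9.00

Risk-neutral probability p = (1 + 0.09 − 0.95)/(1.3 − 0.95) = 0.1400/0.3500 = 0.4000
Terminal stock prices: S_uuu = 109.9, S_uud = 80.28, S_udd = 58.66, S_ddd = 42.87
Terminal payoffs (K − S): max(-50.85, 0) = 0, max(-21.28, 0) = 0, max(0.3375, 0) = 0.3375, max(16.13, 0) = 16.13
Node uu (S = 84.5): continuation = 1/1.09·[0.4000·0.0000 + 0.6000·0.0000] = 0.0000; exercise value = 0.0000 ≤ continuation, so V_uu = 0.0000
Node ud (S = 61.75): continuation = 1/1.09·[0.4000·0.0000 + 0.6000·0.3375] = 0.1858; exercise value = 0.0000 ≤ continuation, so V_ud = 0.1858
Node dd (S = 45.12): continuation = 1/1.09·[0.4000·0.3375 + 0.6000·16.1313] = 9.0034; exercise value = 13.8750 > continuation, so V_dd = 13.8750 (exercise)
Node u (S = 65): continuation = 1/1.09·[0.4000·0.0000 + 0.6000·0.1858] = 0.1023; exercise value = 0.0000 ≤ continuation, so V_u = 0.1023
Node d (S = 47.5): continuation = 1/1.09·[0.4000·0.1858 + 0.6000·13.8750] = 7.7058; exercise value = 11.5000 > continuation, so V_d = 11.5000 (exercise)
Node 0 (S = 50): continuation = 1/1.09·[0.4000·0.1023 + 0.6000·11.5000] = 6.3678; exercise value = 9.0000 > continuation, so V_0 = 9.0000 (exercise)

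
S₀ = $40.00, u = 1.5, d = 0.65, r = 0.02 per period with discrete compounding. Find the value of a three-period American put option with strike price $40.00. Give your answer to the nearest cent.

Risk-neutral probability p = (1 + 0.02 − 0.65)/(1.5 − 0.65) = 0.3700/0.8500 = 0.4353
Terminal stock prices: S_uuu = 135, S_uud = 58.5, S_udd = 25.35, S_ddd = 10.98
Terminal payoffs (K − S): max(-95, 0) = 0, max(-18.5, 0) = 0, max(14.65, 0) = 14.65, max(29.02, 0) = 29.02
Node uu (S = 90): continuation = 1/1.02·[0.4353·0.0000 + 0.5647·0.0000] = 0.0000; exercise value = 0.0000 ≤ continuation, so V_uu = 0.0000
Node ud (S = 39): continuation = 1/1.02·[0.4353·0.0000 + 0.5647·14.6500] = 8.1107; exercise value = 1.0000 ≤ continuation, so V_ud = 8.1107
Node dd (S = 16.9): continuation = 1/1.02·[0.4353·14.6500 + 0.5647·29.0150] = 22.3157; exercise value = 23.1000 > continuation, so V_dd = 23.1000 (exercise)
Node u (S = 60): continuation = 1/1.02·[0.4353·0.0000 + 0.5647·8.1107] = 4.4904; exercise value = 0.0000 ≤ continuation, so V_u = 4.4904
Node d (S = 26): continuation = 1/1.02·[0.4353·8.1107 + 0.5647·23.1000] = 16.2503; exercise value = 14.0000 ≤ continuation, so V_d = 16.2503
Node 0 (S = 40): continuation = 1/1.02·[0.4353·4.4904 + 0.5647·16.2503] = 10.9130; exercise value = 0.0000 ≤ continuation, so V_0 = 10.9130

$10.91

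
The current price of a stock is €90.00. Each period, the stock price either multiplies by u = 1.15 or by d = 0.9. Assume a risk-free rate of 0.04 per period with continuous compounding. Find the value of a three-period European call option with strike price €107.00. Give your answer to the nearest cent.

€4.78

Risk-neutral probability p = (e^0.04 − 0.9)/(1.15 − 0.9) = 0.1408/0.2500 = 0.5632
Terminal stock prices: S_uuu = 136.9, S_uud = 107.1, S_udd = 83.83, S_ddd = 65.61
Terminal payoffs (S − K): max(29.88, 0) = 29.88, max(0.1225, 0) = 0.1225, max(-23.17, 0) = 0, max(-41.39, 0) = 0
Node uu (S = 119): V_uu = e^(−0.04)·[0.5632·29.8787 + 0.4368·0.1225] = 16.2205
Node ud (S = 93.15): V_ud = e^(−0.04)·[0.5632·0.1225 + 0.4368·0.0000] = 0.0663
Node dd (S = 72.9): V_dd = e^(−0.04)·[0.5632·0.0000 + 0.4368·0.0000] = 0.0000
Node u (S = 103.5): V_u = e^(−0.04)·[0.5632·16.2205 + 0.4368·0.0663] = 8.8057
Node d (S = 81): V_d = e^(−0.04)·[0.5632·0.0663 + 0.4368·0.0000] = 0.0359
Node 0 (S = 90): V_0 = e^(−0.04)·[0.5632·8.8057 + 0.4368·0.0359] = 4.7803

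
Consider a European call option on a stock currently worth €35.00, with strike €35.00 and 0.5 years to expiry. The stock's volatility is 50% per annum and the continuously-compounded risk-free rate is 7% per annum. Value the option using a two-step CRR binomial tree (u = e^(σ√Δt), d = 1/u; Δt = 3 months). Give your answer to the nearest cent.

CRR parameters: u = e^(σ√Δt) = e^(0.5·√0.25) = 1.2840, d = 1/u = 0.7788
Per-period rate: rΔt = 0.07·0.25 = 0.0175, so R = e^0.0175 = 1.0177
Risk-neutral probability p = (e^0.0175 − 0.7788)/(1.2840 − 0.7788) = 0.2389/0.5052 = 0.4728
Terminal stock prices: S_uu = 57.71, S_ud = 35, S_dd = 21.23
Terminal payoffs (S − K): max(22.71, 0) = 22.71, max(0, 0) = 0, max(-13.77, 0) = 0
Node u (S = 44.94): V_u = e^(−0.0175)·[0.4728·22.7052 + 0.5272·0.0000] = 10.5481
Node d (S = 27.26): V_d = e^(−0.0175)·[0.4728·0.0000 + 0.5272·0.0000] = 0.0000
Node 0 (S = 35): V_0 = e^(−0.0175)·[0.4728·10.5481 + 0.5272·0.0000] = 4.9003

€4.90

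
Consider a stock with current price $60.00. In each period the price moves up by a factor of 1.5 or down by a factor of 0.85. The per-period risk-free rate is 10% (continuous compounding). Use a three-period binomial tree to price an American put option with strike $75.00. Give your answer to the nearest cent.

Risk-neutral probability p = (e^0.1 − 0.85)/(1.5 − 0.85) = 0.2552/0.6500 = 0.3926
Terminal stock prices: S_uuu = 202.5, S_uud = 114.8, S_udd = 65.02, S_ddd = 36.85
Terminal payoffs (K − S): max(-127.5, 0) = 0, max(-39.75, 0) = 0, max(9.975, 0) = 9.975, max(38.15, 0) = 38.15
Node uu (S = 135): continuation = e^(−0.1)·[0.3926·0.0000 + 0.6074·0.0000] = 0.0000; exercise value = 0.0000 ≤ continuation, so V_uu = 0.0000
Node ud (S = 76.5): continuation = e^(−0.1)·[0.3926·0.0000 + 0.6074·9.9750] = 5.4825; exercise value = 0.0000 ≤ continuation, so V_ud = 5.4825
Node dd (S = 43.35): continuation = e^(−0.1)·[0.3926·9.9750 + 0.6074·38.1525] = 24.5128; exercise value = 31.6500 > continuation, so V_dd = 31.6500 (exercise)
Node u (S = 90): continuation = e^(−0.1)·[0.3926·0.0000 + 0.6074·5.4825] = 3.0133; exercise value = 0.0000 ≤ continuation, so V_u = 3.0133
Node d (S = 51): continuation = e^(−0.1)·[0.3926·5.4825 + 0.6074·31.6500] = 19.3431; exercise value = 24.0000 > continuation, so V_d = 24.0000 (exercise)
Node 0 (S = 60): continuation = e^(−0.1)·[0.3926·3.0133 + 0.6074·24.0000] = 14.2614; exercise value = 15.0000 > continuation, so V_0 = 15.0000 (exercise)

$15.00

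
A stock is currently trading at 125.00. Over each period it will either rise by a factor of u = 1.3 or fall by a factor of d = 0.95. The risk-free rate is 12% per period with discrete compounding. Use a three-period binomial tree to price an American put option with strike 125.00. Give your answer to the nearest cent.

2.87

Risk-neutral probability p = (1 + 0.12 − 0.95)/(1.3 − 0.95) = 0.1700/0.3500 = 0.4857
Terminal stock prices: S_uuu = 274.6, S_uud = 200.7, S_udd = 146.7, S_ddd = 107.2
Terminal payoffs (K − S): max(-149.6, 0) = 0, max(-75.69, 0) = 0, max(-21.66, 0) = 0, max(17.83, 0) = 17.83
Node uu (S = 211.3): continuation = 1/1.12·[0.4857·0.0000 + 0.5143·0.0000] = 0.0000; exercise value = 0.0000 ≤ continuation, so V_uu = 0.0000
Node ud (S = 154.4): continuation = 1/1.12·[0.4857·0.0000 + 0.5143·0.0000] = 0.0000; exercise value = 0.0000 ≤ continuation, so V_ud = 0.0000
Node dd (S = 112.8): continuation = 1/1.12·[0.4857·0.0000 + 0.5143·17.8281] = 8.1864; exercise value = 12.1875 > continuation, so V_dd = 12.1875 (exercise)
Node u (S = 162.5): continuation = 1/1.12·[0.4857·0.0000 + 0.5143·0.0000] = 0.0000; exercise value = 0.0000 ≤ continuation, so V_u = 0.0000
Node d (S = 118.8): continuation = 1/1.12·[0.4857·0.0000 + 0.5143·12.1875] = 5.5963; exercise value = 6.2500 > continuation, so V_d = 6.2500 (exercise)
Node 0 (S = 125): continuation = 1/1.12·[0.4857·0.0000 + 0.5143·6.2500] = 2.8699; exercise value = 0.0000 ≤ continuation, so V_0 = 2.8699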